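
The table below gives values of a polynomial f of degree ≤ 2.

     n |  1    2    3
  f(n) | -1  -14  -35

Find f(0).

Write f(n) = an^2 + bn + c. Substituting each data point gives a linear system:
  a + b + c = -1
  4a + 2b + c = -14
  9a + 3b + c = -35
Solving the system yields a = -4, b = -1, c = 4.
So f(n) = -4n² - n + 4.
Then f(0) = 4.

4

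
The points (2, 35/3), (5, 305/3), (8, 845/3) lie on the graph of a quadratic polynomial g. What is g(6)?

455/3

Write g(u) = au^2 + bu + c. Substituting each data point gives a linear system:
  4a + 2b + c = 35/3
  25a + 5b + c = 305/3
  64a + 8b + c = 845/3
Solving the system yields a = 5, b = -5, c = 5/3.
So g(u) = 5u^2 - 5u + 5/3.
Then g(6) = 455/3.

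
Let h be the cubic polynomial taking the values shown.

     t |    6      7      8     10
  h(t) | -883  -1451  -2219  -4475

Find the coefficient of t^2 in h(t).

5

Write h(t) = at^3 + bt^2 + ct + d. Substituting each data point gives a linear system:
  216a + 36b + 6c + d = -883
  343a + 49b + 7c + d = -1451
  512a + 64b + 8c + d = -2219
  1000a + 100b + 10c + d = -4475
Solving the system yields a = -5, b = 5, c = 2, d = 5.
So h(t) = -5t^3 + 5t^2 + 2t + 5.
The coefficient of t^2 is 5.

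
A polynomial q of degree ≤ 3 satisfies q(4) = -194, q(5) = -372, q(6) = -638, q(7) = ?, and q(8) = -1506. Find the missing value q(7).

-1010

On equispaced nodes a degree-3 polynomial has vanishing fourth forward difference, so
  q(4) - 4·q(5) + 6·q(6) - 4·q(7) + q(8) = 0.
Substituting the known values and solving for q(7):
  -4·q(7) = 4040
  q(7) = -1010.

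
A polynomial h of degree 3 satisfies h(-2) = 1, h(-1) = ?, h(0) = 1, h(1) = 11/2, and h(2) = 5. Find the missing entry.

The 4 known points determine the degree-3 polynomial uniquely.
Write h(s) = as^3 + bs^2 + cs + d. Substituting each data point gives a linear system:
  -8a + 4b - 2c + d = 1
  d = 1
  a + b + c + d = 11/2
  8a + 4b + 2c + d = 5
Solving the system yields a = -1, b = 1/2, c = 5, d = 1.
So h(s) = -s³ + (1/2)s² + 5s + 1.
Then h(-1) = -5/2.

-5/2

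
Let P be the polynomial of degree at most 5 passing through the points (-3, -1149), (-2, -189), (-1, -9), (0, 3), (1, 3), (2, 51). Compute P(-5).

-12297

Using the Lagrange interpolation formula with nodes -3, -2, -1, 0, 1, 2:
  L_0(x) = (x + 2)(x + 1)x(x - 1)(x - 2) / -120
  L_1(x) = (x + 3)(x + 1)x(x - 1)(x - 2) / 24
  L_2(x) = (x + 3)(x + 2)x(x - 1)(x - 2) / -12
  L_3(x) = (x + 3)(x + 2)(x + 1)(x - 1)(x - 2) / 12
  L_4(x) = (x + 3)(x + 2)(x + 1)x(x - 2) / -24
  L_5(x) = (x + 3)(x + 2)(x + 1)x(x - 1) / 120
Then P(x) = -1149·L_0(x) - 189·L_1(x) - 9·L_2(x) + 3·L_3(x) + 3·L_4(x) + 51·L_5(x).
Expanding and collecting terms gives P(x) = 3x^5 - 4x^4 + 3x^3 - 2x^2 + 3.
Evaluating at x = -5: P(-5) = -12297.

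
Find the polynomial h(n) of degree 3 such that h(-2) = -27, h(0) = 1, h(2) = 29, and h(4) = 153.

Write h(n) = an^3 + bn^2 + cn + d. Substituting each data point gives a linear system:
  -8a + 4b - 2c + d = -27
  d = 1
  8a + 4b + 2c + d = 29
  64a + 16b + 4c + d = 153
Solving the system yields a = 2, b = 0, c = 6, d = 1.
So h(n) = 2n^3 + 6n + 1.
Check: h(4) = 153. ✓

h(n) = 2n^3 + 6n + 1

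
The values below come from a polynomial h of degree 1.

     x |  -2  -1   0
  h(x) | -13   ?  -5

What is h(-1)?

The 2 known points determine the degree-1 polynomial uniquely.
Write h(x) = ax + b. Substituting each data point gives a linear system:
  -2a + b = -13
  b = -5
Solving the system yields a = 4, b = -5.
So h(x) = 4x - 5.
Then h(-1) = -9.

-9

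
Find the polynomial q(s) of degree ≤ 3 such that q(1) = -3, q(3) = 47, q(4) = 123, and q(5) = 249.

q(s) = 2s^3 + s^2 - 5s - 1

Write q(s) = as^3 + bs^2 + cs + d. Substituting each data point gives a linear system:
  a + b + c + d = -3
  27a + 9b + 3c + d = 47
  64a + 16b + 4c + d = 123
  125a + 25b + 5c + d = 249
Solving the system yields a = 2, b = 1, c = -5, d = -1.
So q(s) = 2s³ + s² - 5s - 1.
Check: q(5) = 249. ✓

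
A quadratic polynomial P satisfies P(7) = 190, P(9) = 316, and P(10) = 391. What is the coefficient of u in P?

Write P(u) = au^2 + bu + c. Substituting each data point gives a linear system:
  49a + 7b + c = 190
  81a + 9b + c = 316
  100a + 10b + c = 391
Solving the system yields a = 4, b = -1, c = 1.
So P(u) = 4u^2 - u + 1.
The coefficient of u is -1.

-1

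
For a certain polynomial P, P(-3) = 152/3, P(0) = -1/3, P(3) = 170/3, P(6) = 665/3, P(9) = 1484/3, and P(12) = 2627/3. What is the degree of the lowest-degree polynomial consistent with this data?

2

Forward differences of the values at t = -3, 0, 3, 6, 9, 12:
  P  : 152/3  -1/3  170/3  665/3  1484/3  2627/3
  Δ  : -51  57  165  273  381
  Δ^2: 108  108  108  108
  Δ^3: 0  0  0
  Δ^4: 0  0
  Δ^5: 0
The second differences are constant (108) and nonzero, while all higher differences vanish, so the minimal degree is 2.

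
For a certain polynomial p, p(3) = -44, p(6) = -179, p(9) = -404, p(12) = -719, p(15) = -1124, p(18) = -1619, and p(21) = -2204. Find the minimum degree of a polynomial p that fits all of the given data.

Forward differences of the values at u = 3, 6, 9, 12, 15, 18, 21:
  p  : -44  -179  -404  -719  -1124  -1619  -2204
  Δ  : -135  -225  -315  -405  -495  -585
  Δ^2: -90  -90  -90  -90  -90
  Δ^3: 0  0  0  0
  Δ^4: 0  0  0
  Δ^5: 0  0
  Δ^6: 0
The second differences are constant (-90) and nonzero, while all higher differences vanish, so the minimal degree is 2.

2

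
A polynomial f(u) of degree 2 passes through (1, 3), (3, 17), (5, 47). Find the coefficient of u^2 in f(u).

Write f(u) = au^2 + bu + c. Substituting each data point gives a linear system:
  a + b + c = 3
  9a + 3b + c = 17
  25a + 5b + c = 47
Solving the system yields a = 2, b = -1, c = 2.
So f(u) = 2u^2 - u + 2.
The leading coefficient is 2.

2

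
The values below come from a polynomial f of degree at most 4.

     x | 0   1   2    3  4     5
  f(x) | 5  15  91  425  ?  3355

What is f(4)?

On equispaced nodes a degree-4 polynomial has vanishing fifth forward difference, so
  - f(0) + 5·f(1) - 10·f(2) + 10·f(3) - 5·f(4) + f(5) = 0.
Substituting the known values and solving for f(4):
  -5·f(4) = -6765
  f(4) = 1353.

1353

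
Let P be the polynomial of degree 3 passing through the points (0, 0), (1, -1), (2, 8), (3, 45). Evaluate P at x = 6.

Using the Lagrange interpolation formula with nodes 0, 1, 2, 3:
  L_0(x) = (x - 1)(x - 2)(x - 3) / -6
  L_1(x) = x(x - 2)(x - 3) / 2
  L_2(x) = x(x - 1)(x - 3) / -2
  L_3(x) = x(x - 1)(x - 2) / 6
Then P(x) = 0·L_0(x) - 1·L_1(x) + 8·L_2(x) + 45·L_3(x).
Expanding and collecting terms gives P(x) = 3x^3 - 4x^2.
Evaluating at x = 6: P(6) = 504.

504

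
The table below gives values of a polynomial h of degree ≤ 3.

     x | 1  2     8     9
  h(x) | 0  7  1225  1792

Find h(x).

Write h(x) = ax^3 + bx^2 + cx + d. Substituting each data point gives a linear system:
  a + b + c + d = 0
  8a + 4b + 2c + d = 7
  512a + 64b + 8c + d = 1225
  729a + 81b + 9c + d = 1792
Solving the system yields a = 3, b = -5, c = 1, d = 1.
So h(x) = 3x^3 - 5x^2 + x + 1.
Check: h(8) = 1225. ✓

h(x) = 3x^3 - 5x^2 + x + 1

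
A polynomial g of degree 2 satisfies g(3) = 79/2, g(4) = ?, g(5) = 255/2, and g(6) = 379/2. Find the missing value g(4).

On equispaced nodes a degree-2 polynomial has vanishing third forward difference, so
  - g(3) + 3·g(4) - 3·g(5) + g(6) = 0.
Substituting the known values and solving for g(4):
  3·g(4) = 465/2
  g(4) = 155/2.

155/2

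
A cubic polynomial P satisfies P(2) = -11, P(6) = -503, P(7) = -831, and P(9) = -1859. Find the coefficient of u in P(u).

Write P(u) = au^3 + bu^2 + cu + d. Substituting each data point gives a linear system:
  8a + 4b + 2c + d = -11
  216a + 36b + 6c + d = -503
  343a + 49b + 7c + d = -831
  729a + 81b + 9c + d = -1859
Solving the system yields a = -3, b = 4, c = 1, d = -5.
So P(u) = -3u^3 + 4u^2 + u - 5.
The coefficient of u is 1.

1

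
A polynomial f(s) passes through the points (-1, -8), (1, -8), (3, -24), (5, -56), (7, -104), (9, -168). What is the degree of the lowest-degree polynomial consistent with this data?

2

Forward differences of the values at s = -1, 1, 3, 5, 7, 9:
  f  : -8  -8  -24  -56  -104  -168
  Δ  : 0  -16  -32  -48  -64
  Δ^2: -16  -16  -16  -16
  Δ^3: 0  0  0
  Δ^4: 0  0
  Δ^5: 0
The second differences are constant (-16) and nonzero, while all higher differences vanish, so the minimal degree is 2.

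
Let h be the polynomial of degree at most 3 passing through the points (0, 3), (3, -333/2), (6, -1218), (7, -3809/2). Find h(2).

-52

Using the Lagrange interpolation formula with nodes 0, 3, 6, 7:
  L_0(u) = (u - 3)(u - 6)(u - 7) / -126
  L_1(u) = u(u - 6)(u - 7) / 36
  L_2(u) = u(u - 3)(u - 7) / -18
  L_3(u) = u(u - 3)(u - 6) / 28
Then h(u) = 3·L_0(u) - 333/2·L_1(u) - 1218·L_2(u) - 3809/2·L_3(u).
Expanding and collecting terms gives h(u) = -5u³ - 4u² + (1/2)u + 3.
Evaluating at u = 2: h(2) = -52.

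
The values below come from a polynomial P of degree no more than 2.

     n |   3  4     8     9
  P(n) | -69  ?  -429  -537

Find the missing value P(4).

-117

The 3 known points determine the degree-2 polynomial uniquely.
Write P(n) = an^2 + bn + c. Substituting each data point gives a linear system:
  9a + 3b + c = -69
  64a + 8b + c = -429
  81a + 9b + c = -537
Solving the system yields a = -6, b = -6, c = 3.
So P(n) = -6n^2 - 6n + 3.
Then P(4) = -117.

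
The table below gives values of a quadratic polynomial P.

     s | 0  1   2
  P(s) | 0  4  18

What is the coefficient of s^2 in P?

5

Write P(s) = as^2 + bs + c. Substituting each data point gives a linear system:
  c = 0
  a + b + c = 4
  4a + 2b + c = 18
Solving the system yields a = 5, b = -1, c = 0.
So P(s) = 5s^2 - s.
The leading coefficient is 5.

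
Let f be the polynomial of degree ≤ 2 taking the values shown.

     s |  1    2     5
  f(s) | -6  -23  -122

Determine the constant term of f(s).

3

Write f(s) = as^2 + bs + c. Substituting each data point gives a linear system:
  a + b + c = -6
  4a + 2b + c = -23
  25a + 5b + c = -122
Solving the system yields a = -4, b = -5, c = 3.
So f(s) = -4s^2 - 5s + 3.
The constant term is 3.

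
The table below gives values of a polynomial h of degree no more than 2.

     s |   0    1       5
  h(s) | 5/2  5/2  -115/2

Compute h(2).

-7/2

Write h(s) = as^2 + bs + c. Substituting each data point gives a linear system:
  c = 5/2
  a + b + c = 5/2
  25a + 5b + c = -115/2
Solving the system yields a = -3, b = 3, c = 5/2.
So h(s) = -3s^2 + 3s + 5/2.
Then h(2) = -7/2.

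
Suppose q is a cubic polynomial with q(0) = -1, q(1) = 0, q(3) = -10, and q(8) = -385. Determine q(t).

Write q(t) = at^3 + bt^2 + ct + d. Substituting each data point gives a linear system:
  d = -1
  a + b + c + d = 0
  27a + 9b + 3c + d = -10
  512a + 64b + 8c + d = -385
Solving the system yields a = -1, b = 2, c = 0, d = -1.
So q(t) = -t^3 + 2t^2 - 1.
Check: q(1) = 0. ✓

q(t) = -t^3 + 2t^2 - 1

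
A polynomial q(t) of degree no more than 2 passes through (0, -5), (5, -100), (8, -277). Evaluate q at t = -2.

Write q(t) = at^2 + bt + c. Substituting each data point gives a linear system:
  c = -5
  25a + 5b + c = -100
  64a + 8b + c = -277
Solving the system yields a = -5, b = 6, c = -5.
So q(t) = -5t^2 + 6t - 5.
Then q(-2) = -37.

-37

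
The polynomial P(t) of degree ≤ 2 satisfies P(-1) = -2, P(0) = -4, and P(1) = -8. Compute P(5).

-44

Using the Lagrange interpolation formula with nodes -1, 0, 1:
  L_0(t) = t(t - 1) / 2
  L_1(t) = (t + 1)(t - 1) / -1
  L_2(t) = (t + 1)t / 2
Then P(t) = -2·L_0(t) - 4·L_1(t) - 8·L_2(t).
Expanding and collecting terms gives P(t) = -t² - 3t - 4.
Evaluating at t = 5: P(5) = -44.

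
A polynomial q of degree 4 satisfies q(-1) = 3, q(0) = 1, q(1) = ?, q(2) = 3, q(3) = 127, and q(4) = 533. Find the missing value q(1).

-7

The 5 known points determine the degree-4 polynomial uniquely.
Write q(s) = as^4 + bs^3 + cs^2 + ds + e. Substituting each data point gives a linear system:
  a - b + c - d + e = 3
  e = 1
  16a + 8b + 4c + 2d + e = 3
  81a + 27b + 9c + 3d + e = 127
  256a + 64b + 16c + 4d + e = 533
Solving the system yields a = 3, b = -2, c = -6, d = -3, e = 1.
So q(s) = 3s^4 - 2s^3 - 6s^2 - 3s + 1.
Then q(1) = -7.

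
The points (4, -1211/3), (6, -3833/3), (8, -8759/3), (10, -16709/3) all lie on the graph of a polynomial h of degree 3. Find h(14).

-44561/3

Write h(x) = ax^3 + bx^2 + cx + d. Substituting each data point gives a linear system:
  64a + 16b + 4c + d = -1211/3
  216a + 36b + 6c + d = -3833/3
  512a + 64b + 8c + d = -8759/3
  1000a + 100b + 10c + d = -16709/3
Solving the system yields a = -5, b = -6, c = 3, d = 1/3.
So h(x) = -5x^3 - 6x^2 + 3x + 1/3.
Then h(14) = -44561/3.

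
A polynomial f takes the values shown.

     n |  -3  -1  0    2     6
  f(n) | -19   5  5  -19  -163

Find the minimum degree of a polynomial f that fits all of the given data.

2

Divided differences on the nodes -3, -1, 0, 2, 6:
  order 0: -19  5  5  -19  -163
  order 1: 12  0  -12  -36
  order 2: -4  -4  -4
  order 3: 0  0
  order 4: 0
The order-2 divided differences are all -4 (nonzero) and every higher order vanishes, so the data lies on a polynomial of degree exactly 2.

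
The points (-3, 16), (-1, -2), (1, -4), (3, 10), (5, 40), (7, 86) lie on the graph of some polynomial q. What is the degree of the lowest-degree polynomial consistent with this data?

2

Forward differences of the values at t = -3, -1, 1, 3, 5, 7:
  q  : 16  -2  -4  10  40  86
  Δ  : -18  -2  14  30  46
  Δ^2: 16  16  16  16
  Δ^3: 0  0  0
  Δ^4: 0  0
  Δ^5: 0
The second differences are constant (16) and nonzero, while all higher differences vanish, so the minimal degree is 2.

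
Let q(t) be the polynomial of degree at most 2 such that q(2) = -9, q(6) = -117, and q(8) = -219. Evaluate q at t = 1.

-2

Write q(t) = at^2 + bt + c. Substituting each data point gives a linear system:
  4a + 2b + c = -9
  36a + 6b + c = -117
  64a + 8b + c = -219
Solving the system yields a = -4, b = 5, c = -3.
So q(t) = -4t² + 5t - 3.
Then q(1) = -2.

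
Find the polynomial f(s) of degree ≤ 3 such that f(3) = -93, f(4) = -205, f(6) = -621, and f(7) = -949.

Write f(s) = as^3 + bs^2 + cs + d. Substituting each data point gives a linear system:
  27a + 9b + 3c + d = -93
  64a + 16b + 4c + d = -205
  216a + 36b + 6c + d = -621
  343a + 49b + 7c + d = -949
Solving the system yields a = -2, b = -6, c = 4, d = 3.
So f(s) = -2s^3 - 6s^2 + 4s + 3.
Check: f(6) = -621. ✓

f(s) = -2s^3 - 6s^2 + 4s + 3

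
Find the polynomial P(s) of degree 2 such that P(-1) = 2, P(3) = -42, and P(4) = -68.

P(s) = -3s^2 - 5s

Write P(s) = as^2 + bs + c. Substituting each data point gives a linear system:
  a - b + c = 2
  9a + 3b + c = -42
  16a + 4b + c = -68
Solving the system yields a = -3, b = -5, c = 0.
So P(s) = -3s^2 - 5s.
Check: P(4) = -68. ✓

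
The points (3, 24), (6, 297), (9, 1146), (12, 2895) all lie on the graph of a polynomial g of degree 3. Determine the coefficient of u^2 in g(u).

Write g(u) = au^3 + bu^2 + cu + d. Substituting each data point gives a linear system:
  27a + 9b + 3c + d = 24
  216a + 36b + 6c + d = 297
  729a + 81b + 9c + d = 1146
  1728a + 144b + 12c + d = 2895
Solving the system yields a = 2, b = -4, c = 1, d = 3.
So g(u) = 2u^3 - 4u^2 + u + 3.
The coefficient of u^2 is -4.

-4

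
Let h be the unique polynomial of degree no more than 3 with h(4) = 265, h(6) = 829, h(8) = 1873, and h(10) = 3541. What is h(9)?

Forward differences of the values at t = 4, 6, 8, 10:
  h  : 265  829  1873  3541
  Δ  : 564  1044  1668
  Δ^2: 480  624
  Δ^3: 144
The third differences are constant, confirming degree 3.
Interpolating (Newton forward form) and evaluating at t = 9 gives h(9) = 2620.

2620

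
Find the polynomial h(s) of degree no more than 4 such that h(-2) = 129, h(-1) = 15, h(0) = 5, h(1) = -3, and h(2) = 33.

Using the Lagrange interpolation formula with nodes -2, -1, 0, 1, 2:
  L_0(s) = (s + 1)s(s - 1)(s - 2) / 24
  L_1(s) = (s + 2)s(s - 1)(s - 2) / -6
  L_2(s) = (s + 2)(s + 1)(s - 1)(s - 2) / 4
  L_3(s) = (s + 2)(s + 1)s(s - 2) / -6
  L_4(s) = (s + 2)(s + 1)s(s - 1) / 24
Then h(s) = 129·L_0(s) + 15·L_1(s) + 5·L_2(s) - 3·L_3(s) + 33·L_4(s).
Expanding and collecting terms gives h(s) = 6s^4 - 5s^3 - 5s^2 - 4s + 5.
Check: h(2) = 33. ✓

h(s) = 6s^4 - 5s^3 - 5s^2 - 4s + 5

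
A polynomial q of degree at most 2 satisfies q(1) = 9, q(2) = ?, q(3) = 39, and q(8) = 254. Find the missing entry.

20

The 3 known points determine the degree-2 polynomial uniquely.
Write q(t) = at^2 + bt + c. Substituting each data point gives a linear system:
  a + b + c = 9
  9a + 3b + c = 39
  64a + 8b + c = 254
Solving the system yields a = 4, b = -1, c = 6.
So q(t) = 4t² - t + 6.
Then q(2) = 20.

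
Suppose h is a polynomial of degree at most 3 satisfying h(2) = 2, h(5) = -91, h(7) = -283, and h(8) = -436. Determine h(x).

h(x) = -x^3 + x^2 + x + 4

Write h(x) = ax^3 + bx^2 + cx + d. Substituting each data point gives a linear system:
  8a + 4b + 2c + d = 2
  125a + 25b + 5c + d = -91
  343a + 49b + 7c + d = -283
  512a + 64b + 8c + d = -436
Solving the system yields a = -1, b = 1, c = 1, d = 4.
So h(x) = -x^3 + x^2 + x + 4.
Check: h(5) = -91. ✓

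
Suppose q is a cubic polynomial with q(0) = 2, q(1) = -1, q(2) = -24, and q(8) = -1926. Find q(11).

-5091

Write q(n) = an^3 + bn^2 + cn + d. Substituting each data point gives a linear system:
  d = 2
  a + b + c + d = -1
  8a + 4b + 2c + d = -24
  512a + 64b + 8c + d = -1926
Solving the system yields a = -4, b = 2, c = -1, d = 2.
So q(n) = -4n³ + 2n² - n + 2.
Then q(11) = -5091.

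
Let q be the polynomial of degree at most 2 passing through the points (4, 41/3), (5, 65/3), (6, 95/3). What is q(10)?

275/3

Write q(t) = at^2 + bt + c. Substituting each data point gives a linear system:
  16a + 4b + c = 41/3
  25a + 5b + c = 65/3
  36a + 6b + c = 95/3
Solving the system yields a = 1, b = -1, c = 5/3.
So q(t) = t² - t + 5/3.
Then q(10) = 275/3.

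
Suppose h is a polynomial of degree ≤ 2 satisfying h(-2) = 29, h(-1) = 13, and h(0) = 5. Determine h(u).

Write h(u) = au^2 + bu + c. Substituting each data point gives a linear system:
  4a - 2b + c = 29
  a - b + c = 13
  c = 5
Solving the system yields a = 4, b = -4, c = 5.
So h(u) = 4u^2 - 4u + 5.
Check: h(-1) = 13. ✓

h(u) = 4u^2 - 4u + 5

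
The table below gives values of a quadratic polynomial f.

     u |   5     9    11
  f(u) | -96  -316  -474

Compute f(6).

Using the Lagrange interpolation formula with nodes 5, 9, 11:
  L_0(u) = (u - 9)(u - 11) / 24
  L_1(u) = (u - 5)(u - 11) / -8
  L_2(u) = (u - 5)(u - 9) / 12
Then f(u) = -96·L_0(u) - 316·L_1(u) - 474·L_2(u).
Expanding and collecting terms gives f(u) = -4u^2 + u - 1.
Evaluating at u = 6: f(6) = -139.

-139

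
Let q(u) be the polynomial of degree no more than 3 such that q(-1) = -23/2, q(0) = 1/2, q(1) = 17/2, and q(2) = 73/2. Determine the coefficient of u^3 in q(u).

4

Write q(u) = au^3 + bu^2 + cu + d. Substituting each data point gives a linear system:
  -a + b - c + d = -23/2
  d = 1/2
  a + b + c + d = 17/2
  8a + 4b + 2c + d = 73/2
Solving the system yields a = 4, b = -2, c = 6, d = 1/2.
So q(u) = 4u^3 - 2u^2 + 6u + 1/2.
The leading coefficient is 4.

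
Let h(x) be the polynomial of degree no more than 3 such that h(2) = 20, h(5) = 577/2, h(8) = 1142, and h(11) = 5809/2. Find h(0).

Write h(x) = ax^3 + bx^2 + cx + d. Substituting each data point gives a linear system:
  8a + 4b + 2c + d = 20
  125a + 25b + 5c + d = 577/2
  512a + 64b + 8c + d = 1142
  1331a + 121b + 11c + d = 5809/2
Solving the system yields a = 2, b = 5/2, c = -6, d = 6.
So h(x) = 2x^3 + (5/2)x^2 - 6x + 6.
Then h(0) = 6.

6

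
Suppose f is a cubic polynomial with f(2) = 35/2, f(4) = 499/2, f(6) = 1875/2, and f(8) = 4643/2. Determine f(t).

f(t) = 5t^3 - 3t^2 - 6t + 3/2

Write f(t) = at^3 + bt^2 + ct + d. Substituting each data point gives a linear system:
  8a + 4b + 2c + d = 35/2
  64a + 16b + 4c + d = 499/2
  216a + 36b + 6c + d = 1875/2
  512a + 64b + 8c + d = 4643/2
Solving the system yields a = 5, b = -3, c = -6, d = 3/2.
So f(t) = 5t^3 - 3t^2 - 6t + 3/2.
Check: f(2) = 35/2. ✓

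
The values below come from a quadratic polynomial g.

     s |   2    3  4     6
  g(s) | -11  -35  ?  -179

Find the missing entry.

The 3 known points determine the degree-2 polynomial uniquely.
Write g(s) = as^2 + bs + c. Substituting each data point gives a linear system:
  4a + 2b + c = -11
  9a + 3b + c = -35
  36a + 6b + c = -179
Solving the system yields a = -6, b = 6, c = 1.
So g(s) = -6s^2 + 6s + 1.
Then g(4) = -71.

-71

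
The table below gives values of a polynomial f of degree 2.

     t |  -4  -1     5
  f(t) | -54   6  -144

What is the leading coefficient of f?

Write f(t) = at^2 + bt + c. Substituting each data point gives a linear system:
  16a - 4b + c = -54
  a - b + c = 6
  25a + 5b + c = -144
Solving the system yields a = -5, b = -5, c = 6.
So f(t) = -5t^2 - 5t + 6.
The leading coefficient is -5.

-5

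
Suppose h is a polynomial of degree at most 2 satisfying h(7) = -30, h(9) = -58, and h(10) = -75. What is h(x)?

h(x) = -x^2 + 2x + 5

Using the Lagrange interpolation formula with nodes 7, 9, 10:
  L_0(x) = (x - 9)(x - 10) / 6
  L_1(x) = (x - 7)(x - 10) / -2
  L_2(x) = (x - 7)(x - 9) / 3
Then h(x) = -30·L_0(x) - 58·L_1(x) - 75·L_2(x).
Expanding and collecting terms gives h(x) = -x^2 + 2x + 5.
Check: h(7) = -30. ✓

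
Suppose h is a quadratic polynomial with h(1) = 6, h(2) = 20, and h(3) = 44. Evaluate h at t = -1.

8

Forward differences of the values at t = 1, 2, 3:
  h  : 6  20  44
  Δ  : 14  24
  Δ^2: 10
The second differences are constant, confirming degree 2.
Interpolating (Newton forward form) and evaluating at t = -1 gives h(-1) = 8.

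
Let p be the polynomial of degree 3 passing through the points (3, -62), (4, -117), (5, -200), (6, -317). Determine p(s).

p(s) = -s^3 - 2s^2 - 4s - 5

Using the Lagrange interpolation formula with nodes 3, 4, 5, 6:
  L_0(s) = (s - 4)(s - 5)(s - 6) / -6
  L_1(s) = (s - 3)(s - 5)(s - 6) / 2
  L_2(s) = (s - 3)(s - 4)(s - 6) / -2
  L_3(s) = (s - 3)(s - 4)(s - 5) / 6
Then p(s) = -62·L_0(s) - 117·L_1(s) - 200·L_2(s) - 317·L_3(s).
Expanding and collecting terms gives p(s) = -s³ - 2s² - 4s - 5.
Check: p(5) = -200. ✓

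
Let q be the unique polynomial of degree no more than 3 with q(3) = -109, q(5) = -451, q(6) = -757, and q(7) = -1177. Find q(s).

Write q(s) = as^3 + bs^2 + cs + d. Substituting each data point gives a linear system:
  27a + 9b + 3c + d = -109
  125a + 25b + 5c + d = -451
  216a + 36b + 6c + d = -757
  343a + 49b + 7c + d = -1177
Solving the system yields a = -3, b = -3, c = 0, d = -1.
So q(s) = -3s^3 - 3s^2 - 1.
Check: q(5) = -451. ✓

q(s) = -3s^3 - 3s^2 - 1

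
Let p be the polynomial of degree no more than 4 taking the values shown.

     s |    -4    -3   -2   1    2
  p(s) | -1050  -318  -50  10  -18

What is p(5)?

Write p(s) = as^4 + bs^3 + cs^2 + ds + e. Substituting each data point gives a linear system:
  256a - 64b + 16c - 4d + e = -1050
  81a - 27b + 9c - 3d + e = -318
  16a - 8b + 4c - 2d + e = -50
  a + b + c + d + e = 10
  16a + 8b + 4c + 2d + e = -18
Solving the system yields a = -4, b = 2, c = 6, d = 0, e = 6.
So p(s) = -4s^4 + 2s^3 + 6s^2 + 6.
Then p(5) = -2094.

-2094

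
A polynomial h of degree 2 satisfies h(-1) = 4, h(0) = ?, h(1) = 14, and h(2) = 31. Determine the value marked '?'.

The 3 known points determine the degree-2 polynomial uniquely.
Write h(s) = as^2 + bs + c. Substituting each data point gives a linear system:
  a - b + c = 4
  a + b + c = 14
  4a + 2b + c = 31
Solving the system yields a = 4, b = 5, c = 5.
So h(s) = 4s² + 5s + 5.
Then h(0) = 5.

5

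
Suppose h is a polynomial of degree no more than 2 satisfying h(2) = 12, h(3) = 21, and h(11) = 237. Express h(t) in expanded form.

Write h(t) = at^2 + bt + c. Substituting each data point gives a linear system:
  4a + 2b + c = 12
  9a + 3b + c = 21
  121a + 11b + c = 237
Solving the system yields a = 2, b = -1, c = 6.
So h(t) = 2t^2 - t + 6.
Check: h(3) = 21. ✓

h(t) = 2t^2 - t + 6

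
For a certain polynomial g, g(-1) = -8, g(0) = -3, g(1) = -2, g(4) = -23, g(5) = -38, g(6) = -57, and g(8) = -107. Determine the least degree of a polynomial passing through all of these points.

2

Divided differences on the nodes -1, 0, 1, 4, 5, 6, 8:
  order 0: -8  -3  -2  -23  -38  -57  -107
  order 1: 5  1  -7  -15  -19  -25
  order 2: -2  -2  -2  -2  -2
  order 3: 0  0  0  0
  order 4: 0  0  0
  order 5: 0  0
  order 6: 0
The order-2 divided differences are all -2 (nonzero) and every higher order vanishes, so the data lies on a polynomial of degree exactly 2.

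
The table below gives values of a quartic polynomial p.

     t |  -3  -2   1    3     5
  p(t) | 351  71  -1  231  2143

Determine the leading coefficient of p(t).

Write p(t) = at^4 + bt^3 + ct^2 + dt + e. Substituting each data point gives a linear system:
  81a - 27b + 9c - 3d + e = 351
  16a - 8b + 4c - 2d + e = 71
  a + b + c + d + e = -1
  81a + 27b + 9c + 3d + e = 231
  625a + 125b + 25c + 5d + e = 2143
Solving the system yields a = 4, b = -2, c = -4, d = -2, e = 3.
So p(t) = 4t⁴ - 2t³ - 4t² - 2t + 3.
The leading coefficient is 4.

4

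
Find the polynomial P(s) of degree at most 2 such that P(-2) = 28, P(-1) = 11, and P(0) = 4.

Using the Lagrange interpolation formula with nodes -2, -1, 0:
  L_0(s) = (s + 1)s / 2
  L_1(s) = (s + 2)s / -1
  L_2(s) = (s + 2)(s + 1) / 2
Then P(s) = 28·L_0(s) + 11·L_1(s) + 4·L_2(s).
Expanding and collecting terms gives P(s) = 5s² - 2s + 4.
Check: P(0) = 4. ✓

P(s) = 5s^2 - 2s + 4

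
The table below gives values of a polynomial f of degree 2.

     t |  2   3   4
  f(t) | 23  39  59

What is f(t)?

Write f(t) = at^2 + bt + c. Substituting each data point gives a linear system:
  4a + 2b + c = 23
  9a + 3b + c = 39
  16a + 4b + c = 59
Solving the system yields a = 2, b = 6, c = 3.
So f(t) = 2t^2 + 6t + 3.
Check: f(4) = 59. ✓

f(t) = 2t^2 + 6t + 3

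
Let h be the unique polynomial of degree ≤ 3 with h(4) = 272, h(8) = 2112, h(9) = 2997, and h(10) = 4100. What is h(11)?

Write h(x) = ax^3 + bx^2 + cx + d. Substituting each data point gives a linear system:
  64a + 16b + 4c + d = 272
  512a + 64b + 8c + d = 2112
  729a + 81b + 9c + d = 2997
  1000a + 100b + 10c + d = 4100
Solving the system yields a = 4, b = 1, c = 0, d = 0.
So h(x) = 4x^3 + x^2.
Then h(11) = 5445.

5445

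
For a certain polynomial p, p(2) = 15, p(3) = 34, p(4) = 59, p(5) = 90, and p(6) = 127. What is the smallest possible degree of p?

Forward differences of the values at s = 2, 3, 4, 5, 6:
  p  : 15  34  59  90  127
  Δ  : 19  25  31  37
  Δ^2: 6  6  6
  Δ^3: 0  0
  Δ^4: 0
The second differences are constant (6) and nonzero, while all higher differences vanish, so the minimal degree is 2.

2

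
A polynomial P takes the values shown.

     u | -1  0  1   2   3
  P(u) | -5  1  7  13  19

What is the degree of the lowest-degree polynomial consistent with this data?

Forward differences of the values at u = -1, 0, 1, 2, 3:
  P  : -5  1  7  13  19
  Δ  : 6  6  6  6
  Δ^2: 0  0  0
  Δ^3: 0  0
  Δ^4: 0
The first differences are constant (6) and nonzero, while all higher differences vanish, so the minimal degree is 1.

1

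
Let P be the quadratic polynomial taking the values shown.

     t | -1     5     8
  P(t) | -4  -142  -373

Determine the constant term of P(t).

3

Write P(t) = at^2 + bt + c. Substituting each data point gives a linear system:
  a - b + c = -4
  25a + 5b + c = -142
  64a + 8b + c = -373
Solving the system yields a = -6, b = 1, c = 3.
So P(t) = -6t^2 + t + 3.
The constant term is 3.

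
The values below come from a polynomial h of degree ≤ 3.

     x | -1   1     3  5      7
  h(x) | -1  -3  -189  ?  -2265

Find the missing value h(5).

-847

On equispaced nodes a degree-3 polynomial has vanishing fourth forward difference, so
  h(-1) - 4·h(1) + 6·h(3) - 4·h(5) + h(7) = 0.
Substituting the known values and solving for h(5):
  -4·h(5) = 3388
  h(5) = -847.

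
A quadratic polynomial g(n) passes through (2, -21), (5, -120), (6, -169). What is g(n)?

Using the Lagrange interpolation formula with nodes 2, 5, 6:
  L_0(n) = (n - 5)(n - 6) / 12
  L_1(n) = (n - 2)(n - 6) / -3
  L_2(n) = (n - 2)(n - 5) / 4
Then g(n) = -21·L_0(n) - 120·L_1(n) - 169·L_2(n).
Expanding and collecting terms gives g(n) = -4n^2 - 5n + 5.
Check: g(2) = -21. ✓

g(n) = -4n^2 - 5n + 5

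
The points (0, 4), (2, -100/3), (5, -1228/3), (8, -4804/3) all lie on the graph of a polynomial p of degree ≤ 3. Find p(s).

Write p(s) = as^3 + bs^2 + cs + d. Substituting each data point gives a linear system:
  d = 4
  8a + 4b + 2c + d = -100/3
  125a + 25b + 5c + d = -1228/3
  512a + 64b + 8c + d = -4804/3
Solving the system yields a = -3, b = -1/3, c = -6, d = 4.
So p(s) = -3s^3 - (1/3)s^2 - 6s + 4.
Check: p(8) = -4804/3. ✓

p(s) = -3s^3 - (1/3)s^2 - 6s + 4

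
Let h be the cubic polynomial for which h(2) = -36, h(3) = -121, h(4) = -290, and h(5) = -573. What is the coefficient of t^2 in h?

Write h(t) = at^3 + bt^2 + ct + d. Substituting each data point gives a linear system:
  8a + 4b + 2c + d = -36
  27a + 9b + 3c + d = -121
  64a + 16b + 4c + d = -290
  125a + 25b + 5c + d = -573
Solving the system yields a = -5, b = 3, c = -5, d = 2.
So h(t) = -5t^3 + 3t^2 - 5t + 2.
The coefficient of t^2 is 3.

3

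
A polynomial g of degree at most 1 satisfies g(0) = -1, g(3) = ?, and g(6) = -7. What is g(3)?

The 2 known points determine the degree-1 polynomial uniquely.
Write g(u) = au + b. Substituting each data point gives a linear system:
  b = -1
  6a + b = -7
Solving the system yields a = -1, b = -1.
So g(u) = -u - 1.
Then g(3) = -4.

-4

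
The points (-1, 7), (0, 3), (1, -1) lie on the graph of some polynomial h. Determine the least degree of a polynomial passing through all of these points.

1

Forward differences of the values at n = -1, 0, 1:
  h  : 7  3  -1
  Δ  : -4  -4
  Δ^2: 0
The first differences are constant (-4) and nonzero, while all higher differences vanish, so the minimal degree is 1.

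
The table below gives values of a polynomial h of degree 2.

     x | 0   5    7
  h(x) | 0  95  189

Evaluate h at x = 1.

Using the Lagrange interpolation formula with nodes 0, 5, 7:
  L_0(x) = (x - 5)(x - 7) / 35
  L_1(x) = x(x - 7) / -10
  L_2(x) = x(x - 5) / 14
Then h(x) = 0·L_0(x) + 95·L_1(x) + 189·L_2(x).
Expanding and collecting terms gives h(x) = 4x² - x.
Evaluating at x = 1: h(1) = 3.

3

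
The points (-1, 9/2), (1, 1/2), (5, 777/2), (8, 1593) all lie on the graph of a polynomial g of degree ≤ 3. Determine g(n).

g(n) = 3n^3 + (3/2)n^2 - 5n + 1

Write g(n) = an^3 + bn^2 + cn + d. Substituting each data point gives a linear system:
  -a + b - c + d = 9/2
  a + b + c + d = 1/2
  125a + 25b + 5c + d = 777/2
  512a + 64b + 8c + d = 1593
Solving the system yields a = 3, b = 3/2, c = -5, d = 1.
So g(n) = 3n^3 + (3/2)n^2 - 5n + 1.
Check: g(5) = 777/2. ✓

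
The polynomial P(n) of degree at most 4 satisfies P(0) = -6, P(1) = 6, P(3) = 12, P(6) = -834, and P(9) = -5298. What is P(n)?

P(n) = -n^4 + n^3 + 6n^2 + 6n - 6

Write P(n) = an^4 + bn^3 + cn^2 + dn + e. Substituting each data point gives a linear system:
  e = -6
  a + b + c + d + e = 6
  81a + 27b + 9c + 3d + e = 12
  1296a + 216b + 36c + 6d + e = -834
  6561a + 729b + 81c + 9d + e = -5298
Solving the system yields a = -1, b = 1, c = 6, d = 6, e = -6.
So P(n) = -n⁴ + n³ + 6n² + 6n - 6.
Check: P(3) = 12. ✓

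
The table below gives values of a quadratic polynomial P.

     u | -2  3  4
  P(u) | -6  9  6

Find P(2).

10

Write P(u) = au^2 + bu + c. Substituting each data point gives a linear system:
  4a - 2b + c = -6
  9a + 3b + c = 9
  16a + 4b + c = 6
Solving the system yields a = -1, b = 4, c = 6.
So P(u) = -u^2 + 4u + 6.
Then P(2) = 10.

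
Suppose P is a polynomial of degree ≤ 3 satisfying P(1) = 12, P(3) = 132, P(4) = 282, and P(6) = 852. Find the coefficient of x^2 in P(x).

Write P(x) = ax^3 + bx^2 + cx + d. Substituting each data point gives a linear system:
  a + b + c + d = 12
  27a + 9b + 3c + d = 132
  64a + 16b + 4c + d = 282
  216a + 36b + 6c + d = 852
Solving the system yields a = 3, b = 6, c = -3, d = 6.
So P(x) = 3x^3 + 6x^2 - 3x + 6.
The coefficient of x^2 is 6.

6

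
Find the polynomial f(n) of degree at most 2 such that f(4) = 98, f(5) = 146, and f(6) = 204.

Using the Lagrange interpolation formula with nodes 4, 5, 6:
  L_0(n) = (n - 5)(n - 6) / 2
  L_1(n) = (n - 4)(n - 6) / -1
  L_2(n) = (n - 4)(n - 5) / 2
Then f(n) = 98·L_0(n) + 146·L_1(n) + 204·L_2(n).
Expanding and collecting terms gives f(n) = 5n^2 + 3n + 6.
Check: f(5) = 146. ✓

f(n) = 5n^2 + 3n + 6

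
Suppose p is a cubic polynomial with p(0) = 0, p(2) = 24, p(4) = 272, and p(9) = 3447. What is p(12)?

8304

Using the Lagrange interpolation formula with nodes 0, 2, 4, 9:
  L_0(t) = (t - 2)(t - 4)(t - 9) / -72
  L_1(t) = t(t - 4)(t - 9) / 28
  L_2(t) = t(t - 2)(t - 9) / -40
  L_3(t) = t(t - 2)(t - 4) / 315
Then p(t) = 0·L_0(t) + 24·L_1(t) + 272·L_2(t) + 3447·L_3(t).
Expanding and collecting terms gives p(t) = 5t^3 - 2t^2 - 4t.
Evaluating at t = 12: p(12) = 8304.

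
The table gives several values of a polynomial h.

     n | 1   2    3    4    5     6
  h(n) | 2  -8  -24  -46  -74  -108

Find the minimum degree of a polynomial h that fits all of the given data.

Forward differences of the values at n = 1, 2, 3, 4, 5, 6:
  h  : 2  -8  -24  -46  -74  -108
  Δ  : -10  -16  -22  -28  -34
  Δ^2: -6  -6  -6  -6
  Δ^3: 0  0  0
  Δ^4: 0  0
  Δ^5: 0
The second differences are constant (-6) and nonzero, while all higher differences vanish, so the minimal degree is 2.

2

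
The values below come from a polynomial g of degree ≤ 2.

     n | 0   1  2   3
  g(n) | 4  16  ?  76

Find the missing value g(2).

40

On equispaced nodes a degree-2 polynomial has vanishing third forward difference, so
  - g(0) + 3·g(1) - 3·g(2) + g(3) = 0.
Substituting the known values and solving for g(2):
  -3·g(2) = -120
  g(2) = 40.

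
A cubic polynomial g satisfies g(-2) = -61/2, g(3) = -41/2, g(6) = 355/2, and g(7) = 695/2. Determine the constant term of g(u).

Write g(u) = au^3 + bu^2 + cu + d. Substituting each data point gives a linear system:
  -8a + 4b - 2c + d = -61/2
  27a + 9b + 3c + d = -41/2
  216a + 36b + 6c + d = 355/2
  343a + 49b + 7c + d = 695/2
Solving the system yields a = 2, b = -6, c = -6, d = -5/2.
So g(u) = 2u³ - 6u² - 6u - 5/2.
The constant term is -5/2.

-5/2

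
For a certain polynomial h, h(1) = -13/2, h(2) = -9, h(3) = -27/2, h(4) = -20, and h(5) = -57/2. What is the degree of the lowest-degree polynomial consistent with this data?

Forward differences of the values at t = 1, 2, 3, 4, 5:
  h  : -13/2  -9  -27/2  -20  -57/2
  Δ  : -5/2  -9/2  -13/2  -17/2
  Δ^2: -2  -2  -2
  Δ^3: 0  0
  Δ^4: 0
The second differences are constant (-2) and nonzero, while all higher differences vanish, so the minimal degree is 2.

2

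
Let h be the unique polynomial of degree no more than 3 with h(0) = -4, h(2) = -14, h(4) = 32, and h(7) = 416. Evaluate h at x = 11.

2020

Using the Lagrange interpolation formula with nodes 0, 2, 4, 7:
  L_0(x) = (x - 2)(x - 4)(x - 7) / -56
  L_1(x) = x(x - 4)(x - 7) / 20
  L_2(x) = x(x - 2)(x - 7) / -24
  L_3(x) = x(x - 2)(x - 4) / 105
Then h(x) = -4·L_0(x) - 14·L_1(x) + 32·L_2(x) + 416·L_3(x).
Expanding and collecting terms gives h(x) = 2x^3 - 5x^2 - 3x - 4.
Evaluating at x = 11: h(11) = 2020.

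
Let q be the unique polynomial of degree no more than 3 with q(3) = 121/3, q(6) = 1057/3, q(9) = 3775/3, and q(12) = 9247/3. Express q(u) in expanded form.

q(u) = 2u^3 - 3u^2 + 5u - 5/3

Write q(u) = au^3 + bu^2 + cu + d. Substituting each data point gives a linear system:
  27a + 9b + 3c + d = 121/3
  216a + 36b + 6c + d = 1057/3
  729a + 81b + 9c + d = 3775/3
  1728a + 144b + 12c + d = 9247/3
Solving the system yields a = 2, b = -3, c = 5, d = -5/3.
So q(u) = 2u^3 - 3u^2 + 5u - 5/3.
Check: q(9) = 3775/3. ✓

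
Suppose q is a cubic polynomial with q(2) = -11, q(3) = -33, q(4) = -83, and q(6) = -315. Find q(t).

Write q(t) = at^3 + bt^2 + ct + d. Substituting each data point gives a linear system:
  8a + 4b + 2c + d = -11
  27a + 9b + 3c + d = -33
  64a + 16b + 4c + d = -83
  216a + 36b + 6c + d = -315
Solving the system yields a = -2, b = 4, c = -4, d = -3.
So q(t) = -2t^3 + 4t^2 - 4t - 3.
Check: q(6) = -315. ✓

q(t) = -2t^3 + 4t^2 - 4t - 3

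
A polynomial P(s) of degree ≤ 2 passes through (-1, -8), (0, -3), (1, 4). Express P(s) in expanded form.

P(s) = s^2 + 6s - 3

Write P(s) = as^2 + bs + c. Substituting each data point gives a linear system:
  a - b + c = -8
  c = -3
  a + b + c = 4
Solving the system yields a = 1, b = 6, c = -3.
So P(s) = s^2 + 6s - 3.
Check: P(-1) = -8. ✓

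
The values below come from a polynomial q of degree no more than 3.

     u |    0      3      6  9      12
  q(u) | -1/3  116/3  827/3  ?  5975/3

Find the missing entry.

2618/3

The 4 known points determine the degree-3 polynomial uniquely.
Write q(u) = au^3 + bu^2 + cu + d. Substituting each data point gives a linear system:
  d = -1/3
  27a + 9b + 3c + d = 116/3
  216a + 36b + 6c + d = 827/3
  1728a + 144b + 12c + d = 5975/3
Solving the system yields a = 1, b = 2, c = -2, d = -1/3.
So q(u) = u^3 + 2u^2 - 2u - 1/3.
Then q(9) = 2618/3.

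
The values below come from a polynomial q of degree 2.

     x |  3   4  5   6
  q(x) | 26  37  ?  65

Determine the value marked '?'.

On equispaced nodes a degree-2 polynomial has vanishing third forward difference, so
  - q(3) + 3·q(4) - 3·q(5) + q(6) = 0.
Substituting the known values and solving for q(5):
  -3·q(5) = -150
  q(5) = 50.

50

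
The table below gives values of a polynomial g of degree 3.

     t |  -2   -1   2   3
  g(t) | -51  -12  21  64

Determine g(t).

Write g(t) = at^3 + bt^2 + ct + d. Substituting each data point gives a linear system:
  -8a + 4b - 2c + d = -51
  -a + b - c + d = -12
  8a + 4b + 2c + d = 21
  27a + 9b + 3c + d = 64
Solving the system yields a = 3, b = -4, c = 6, d = 1.
So g(t) = 3t³ - 4t² + 6t + 1.
Check: g(3) = 64. ✓

g(t) = 3t^3 - 4t^2 + 6t + 1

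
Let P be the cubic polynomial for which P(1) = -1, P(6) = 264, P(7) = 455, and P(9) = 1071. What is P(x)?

P(x) = 2x^3 - 5x^2 + 2x

Write P(x) = ax^3 + bx^2 + cx + d. Substituting each data point gives a linear system:
  a + b + c + d = -1
  216a + 36b + 6c + d = 264
  343a + 49b + 7c + d = 455
  729a + 81b + 9c + d = 1071
Solving the system yields a = 2, b = -5, c = 2, d = 0.
So P(x) = 2x^3 - 5x^2 + 2x.
Check: P(7) = 455. ✓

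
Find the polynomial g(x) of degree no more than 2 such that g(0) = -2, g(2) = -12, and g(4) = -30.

g(x) = -x^2 - 3x - 2

Write g(x) = ax^2 + bx + c. Substituting each data point gives a linear system:
  c = -2
  4a + 2b + c = -12
  16a + 4b + c = -30
Solving the system yields a = -1, b = -3, c = -2.
So g(x) = -x^2 - 3x - 2.
Check: g(2) = -12. ✓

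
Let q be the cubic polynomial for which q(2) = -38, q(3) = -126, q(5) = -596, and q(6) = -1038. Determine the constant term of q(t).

Write q(t) = at^3 + bt^2 + ct + d. Substituting each data point gives a linear system:
  8a + 4b + 2c + d = -38
  27a + 9b + 3c + d = -126
  125a + 25b + 5c + d = -596
  216a + 36b + 6c + d = -1038
Solving the system yields a = -5, b = 1, c = 2, d = -6.
So q(t) = -5t³ + t² + 2t - 6.
The constant term is -6.

-6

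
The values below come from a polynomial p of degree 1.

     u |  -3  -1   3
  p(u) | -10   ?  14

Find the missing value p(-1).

The 2 known points determine the degree-1 polynomial uniquely.
Write p(u) = au + b. Substituting each data point gives a linear system:
  -3a + b = -10
  3a + b = 14
Solving the system yields a = 4, b = 2.
So p(u) = 4u + 2.
Then p(-1) = -2.

-2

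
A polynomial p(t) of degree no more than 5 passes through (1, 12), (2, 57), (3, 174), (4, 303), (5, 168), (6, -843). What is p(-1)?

Forward differences of the values at t = 1, 2, 3, 4, 5, 6:
  p  : 12  57  174  303  168  -843
  Δ  : 45  117  129  -135  -1011
  Δ^2: 72  12  -264  -876
  Δ^3: -60  -276  -612
  Δ^4: -216  -336
  Δ^5: -120
The fifth differences are constant, confirming degree 5.
Interpolating (Newton forward form) and evaluating at t = -1 gives p(-1) = 18.

18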